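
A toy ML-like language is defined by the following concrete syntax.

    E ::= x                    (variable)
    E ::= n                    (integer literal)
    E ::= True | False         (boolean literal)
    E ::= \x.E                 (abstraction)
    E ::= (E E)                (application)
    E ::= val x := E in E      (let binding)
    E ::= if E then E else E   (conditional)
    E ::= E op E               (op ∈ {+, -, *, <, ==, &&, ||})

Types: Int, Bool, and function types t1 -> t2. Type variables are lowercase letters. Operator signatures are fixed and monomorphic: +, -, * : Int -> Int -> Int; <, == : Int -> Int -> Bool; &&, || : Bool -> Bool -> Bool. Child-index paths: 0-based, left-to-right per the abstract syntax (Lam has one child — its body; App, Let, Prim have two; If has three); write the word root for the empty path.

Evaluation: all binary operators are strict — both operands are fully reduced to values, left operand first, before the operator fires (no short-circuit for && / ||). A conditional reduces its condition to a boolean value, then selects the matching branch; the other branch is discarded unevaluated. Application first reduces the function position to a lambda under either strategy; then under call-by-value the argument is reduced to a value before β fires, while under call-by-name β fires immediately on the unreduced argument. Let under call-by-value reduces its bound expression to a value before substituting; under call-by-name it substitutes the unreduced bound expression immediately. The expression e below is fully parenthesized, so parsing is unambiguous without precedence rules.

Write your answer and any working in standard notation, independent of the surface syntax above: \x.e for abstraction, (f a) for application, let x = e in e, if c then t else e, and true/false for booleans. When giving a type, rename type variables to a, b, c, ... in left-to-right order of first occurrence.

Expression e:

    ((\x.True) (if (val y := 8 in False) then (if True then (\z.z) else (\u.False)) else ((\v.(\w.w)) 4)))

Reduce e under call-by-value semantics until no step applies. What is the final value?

Trace:
step 0: ((\x.true) (if (let y = 8 in false) then (if true then (\z.z) else (\u.false)) else ((\v.(\w.w)) 4)))
step 1: [let@1.0] ((\x.true) (if false then (if true then (\z.z) else (\u.false)) else ((\v.(\w.w)) 4)))
step 2: [if@1] ((\x.true) ((\v.(\w.w)) 4))
step 3: [beta@1] ((\x.true) (\w.w))
step 4: [beta@root] true

Answer: true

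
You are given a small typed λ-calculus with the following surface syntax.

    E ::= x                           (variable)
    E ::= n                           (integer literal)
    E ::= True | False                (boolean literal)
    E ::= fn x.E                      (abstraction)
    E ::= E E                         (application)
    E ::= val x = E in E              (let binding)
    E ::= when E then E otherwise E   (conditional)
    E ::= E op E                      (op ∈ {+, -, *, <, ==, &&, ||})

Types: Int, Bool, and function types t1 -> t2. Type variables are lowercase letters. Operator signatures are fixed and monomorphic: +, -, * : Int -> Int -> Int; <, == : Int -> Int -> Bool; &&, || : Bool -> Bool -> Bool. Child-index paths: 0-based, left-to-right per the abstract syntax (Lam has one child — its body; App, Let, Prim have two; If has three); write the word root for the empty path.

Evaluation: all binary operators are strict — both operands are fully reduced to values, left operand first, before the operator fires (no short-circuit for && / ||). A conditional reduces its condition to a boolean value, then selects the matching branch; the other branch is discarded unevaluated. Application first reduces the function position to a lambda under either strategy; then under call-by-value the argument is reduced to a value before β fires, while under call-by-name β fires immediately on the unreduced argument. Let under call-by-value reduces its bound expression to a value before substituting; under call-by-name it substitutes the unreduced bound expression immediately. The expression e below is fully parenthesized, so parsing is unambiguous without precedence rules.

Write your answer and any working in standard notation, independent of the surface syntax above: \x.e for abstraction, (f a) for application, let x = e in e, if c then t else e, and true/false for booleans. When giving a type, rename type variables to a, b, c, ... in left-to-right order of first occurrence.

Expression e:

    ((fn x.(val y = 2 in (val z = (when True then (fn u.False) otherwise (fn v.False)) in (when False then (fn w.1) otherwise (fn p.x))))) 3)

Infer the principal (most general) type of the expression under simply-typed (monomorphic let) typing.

Answer: a -> Int

Derivation:
let y : Int
  unify Bool ~ Bool
\u._ : b -> Bool
\v._ : c -> Bool
  unify b -> Bool ~ c -> Bool
  unify b ~ c
  unify Bool ~ Bool
let z : c -> Bool
  unify Bool ~ Bool
\w._ : d -> Int
x : a
\p._ : e -> a
  unify d -> Int ~ e -> a
  unify d ~ e
  unify Int ~ a
\x._ : Int -> e -> Int
  unify Int -> e -> Int ~ Int -> f
  unify Int ~ Int
  unify e -> Int ~ f
_ _ : e -> Int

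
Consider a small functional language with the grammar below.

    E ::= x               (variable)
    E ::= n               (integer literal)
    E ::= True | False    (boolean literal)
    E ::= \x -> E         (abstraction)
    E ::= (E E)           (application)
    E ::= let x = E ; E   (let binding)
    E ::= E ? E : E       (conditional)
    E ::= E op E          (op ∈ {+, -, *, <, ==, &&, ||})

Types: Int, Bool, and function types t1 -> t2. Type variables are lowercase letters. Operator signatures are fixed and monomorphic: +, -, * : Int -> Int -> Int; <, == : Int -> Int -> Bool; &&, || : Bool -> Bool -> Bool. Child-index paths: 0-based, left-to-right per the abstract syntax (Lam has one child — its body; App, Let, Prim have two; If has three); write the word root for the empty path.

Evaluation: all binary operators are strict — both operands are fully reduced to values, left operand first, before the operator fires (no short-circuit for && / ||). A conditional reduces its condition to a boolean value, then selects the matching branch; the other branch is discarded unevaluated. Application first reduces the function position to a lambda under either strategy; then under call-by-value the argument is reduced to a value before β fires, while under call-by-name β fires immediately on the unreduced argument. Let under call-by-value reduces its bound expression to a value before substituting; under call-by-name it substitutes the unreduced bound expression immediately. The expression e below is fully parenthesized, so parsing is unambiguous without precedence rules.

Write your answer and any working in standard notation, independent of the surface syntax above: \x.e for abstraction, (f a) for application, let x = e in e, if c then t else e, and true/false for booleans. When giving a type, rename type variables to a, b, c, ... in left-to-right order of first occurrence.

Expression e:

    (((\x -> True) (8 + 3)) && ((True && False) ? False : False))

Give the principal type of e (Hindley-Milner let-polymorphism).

Answer: Bool

Working:
\x._ : a -> Bool
  unify Int ~ Int
  unify Int ~ Int
  unify a -> Bool ~ Int -> b
  unify a ~ Int
  unify Bool ~ b
_ _ : Bool
  unify Bool ~ Bool
  unify Bool ~ Bool
  unify Bool ~ Bool
  unify Bool ~ Bool
  unify Bool ~ Bool
  unify Bool ~ Bool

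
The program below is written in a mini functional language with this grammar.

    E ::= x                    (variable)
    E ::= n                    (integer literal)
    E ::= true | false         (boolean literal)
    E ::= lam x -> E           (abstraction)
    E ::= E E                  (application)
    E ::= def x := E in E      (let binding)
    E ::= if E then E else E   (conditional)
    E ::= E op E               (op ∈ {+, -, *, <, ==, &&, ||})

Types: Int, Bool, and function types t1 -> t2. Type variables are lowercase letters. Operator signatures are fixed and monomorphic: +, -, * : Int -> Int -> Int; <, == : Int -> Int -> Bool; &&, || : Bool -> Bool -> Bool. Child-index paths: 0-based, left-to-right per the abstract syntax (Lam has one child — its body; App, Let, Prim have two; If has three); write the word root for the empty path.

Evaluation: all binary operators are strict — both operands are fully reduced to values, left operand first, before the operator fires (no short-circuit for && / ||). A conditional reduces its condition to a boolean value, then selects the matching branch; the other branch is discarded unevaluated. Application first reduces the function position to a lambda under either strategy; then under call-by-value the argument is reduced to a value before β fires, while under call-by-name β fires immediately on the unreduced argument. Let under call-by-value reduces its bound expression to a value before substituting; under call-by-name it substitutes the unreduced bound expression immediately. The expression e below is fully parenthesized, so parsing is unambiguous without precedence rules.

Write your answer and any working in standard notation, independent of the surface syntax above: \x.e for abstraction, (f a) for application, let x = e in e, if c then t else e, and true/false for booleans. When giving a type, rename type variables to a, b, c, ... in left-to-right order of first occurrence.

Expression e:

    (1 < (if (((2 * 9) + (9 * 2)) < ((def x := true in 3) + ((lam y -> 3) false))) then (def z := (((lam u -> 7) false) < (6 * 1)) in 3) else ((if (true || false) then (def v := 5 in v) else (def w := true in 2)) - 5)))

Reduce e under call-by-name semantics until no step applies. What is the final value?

Answer: false

Derivation:
step 0: (1 < (if (((2 * 9) + (9 * 2)) < ((let x = true in 3) + ((\y.3) false))) then (let z = (((\u.7) false) < (6 * 1)) in 3) else ((if (true || false) then (let v = 5 in v) else (let w = true in 2)) - 5)))
step 1: [delta@1.0.0.0] (1 < (if ((18 + (9 * 2)) < ((let x = true in 3) + ((\y.3) false))) then (let z = (((\u.7) false) < (6 * 1)) in 3) else ((if (true || false) then (let v = 5 in v) else (let w = true in 2)) - 5)))
step 2: [delta@1.0.0.1] (1 < (if ((18 + 18) < ((let x = true in 3) + ((\y.3) false))) then (let z = (((\u.7) false) < (6 * 1)) in 3) else ((if (true || false) then (let v = 5 in v) else (let w = true in 2)) - 5)))
step 3: [delta@1.0.0] (1 < (if (36 < ((let x = true in 3) + ((\y.3) false))) then (let z = (((\u.7) false) < (6 * 1)) in 3) else ((if (true || false) then (let v = 5 in v) else (let w = true in 2)) - 5)))
step 4: [let@1.0.1.0] (1 < (if (36 < (3 + ((\y.3) false))) then (let z = (((\u.7) false) < (6 * 1)) in 3) else ((if (true || false) then (let v = 5 in v) else (let w = true in 2)) - 5)))
step 5: [beta@1.0.1.1] (1 < (if (36 < (3 + 3)) then (let z = (((\u.7) false) < (6 * 1)) in 3) else ((if (true || false) then (let v = 5 in v) else (let w = true in 2)) - 5)))
step 6: [delta@1.0.1] (1 < (if (36 < 6) then (let z = (((\u.7) false) < (6 * 1)) in 3) else ((if (true || false) then (let v = 5 in v) else (let w = true in 2)) - 5)))
step 7: [delta@1.0] (1 < (if false then (let z = (((\u.7) false) < (6 * 1)) in 3) else ((if (true || false) then (let v = 5 in v) else (let w = true in 2)) - 5)))
step 8: [if@1] (1 < ((if (true || false) then (let v = 5 in v) else (let w = true in 2)) - 5))
step 9: [delta@1.0.0] (1 < ((if true then (let v = 5 in v) else (let w = true in 2)) - 5))
step 10: [if@1.0] (1 < ((let v = 5 in v) - 5))
step 11: [let@1.0] (1 < (5 - 5))
step 12: [delta@1] (1 < 0)
step 13: [delta@root] false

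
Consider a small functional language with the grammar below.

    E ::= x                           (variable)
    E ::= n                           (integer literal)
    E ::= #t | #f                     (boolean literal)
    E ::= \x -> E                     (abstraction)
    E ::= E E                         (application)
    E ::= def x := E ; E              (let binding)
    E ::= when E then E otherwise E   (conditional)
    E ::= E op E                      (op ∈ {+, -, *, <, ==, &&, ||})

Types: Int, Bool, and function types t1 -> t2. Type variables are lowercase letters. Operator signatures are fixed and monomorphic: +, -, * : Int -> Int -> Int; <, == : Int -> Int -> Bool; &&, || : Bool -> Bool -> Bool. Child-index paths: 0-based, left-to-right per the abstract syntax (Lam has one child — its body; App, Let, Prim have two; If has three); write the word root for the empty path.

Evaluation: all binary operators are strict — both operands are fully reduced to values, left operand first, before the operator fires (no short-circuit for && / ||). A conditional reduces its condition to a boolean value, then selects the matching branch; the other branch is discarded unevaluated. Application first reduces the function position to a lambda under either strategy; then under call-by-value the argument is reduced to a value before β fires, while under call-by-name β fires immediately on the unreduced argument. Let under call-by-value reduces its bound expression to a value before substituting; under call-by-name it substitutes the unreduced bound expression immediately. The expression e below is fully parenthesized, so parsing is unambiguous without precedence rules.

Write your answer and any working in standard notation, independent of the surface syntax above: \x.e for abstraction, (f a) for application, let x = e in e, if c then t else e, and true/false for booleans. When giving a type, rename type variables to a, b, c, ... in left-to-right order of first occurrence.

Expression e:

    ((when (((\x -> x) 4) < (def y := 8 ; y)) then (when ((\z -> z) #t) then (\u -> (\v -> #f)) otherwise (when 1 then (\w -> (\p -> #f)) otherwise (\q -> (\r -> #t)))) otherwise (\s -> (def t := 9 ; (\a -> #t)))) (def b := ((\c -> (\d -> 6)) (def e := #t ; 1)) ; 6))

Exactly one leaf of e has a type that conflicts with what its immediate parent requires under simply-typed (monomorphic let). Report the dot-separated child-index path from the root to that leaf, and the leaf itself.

Answer: 0.1.2.0 : 1

Trace:
x : a
\x._ : a -> a
  unify a -> a ~ Int -> b
  unify a ~ Int
  unify Int ~ b
_ _ : Int
  unify Int ~ Int
let y : Int
y : Int
  unify Int ~ Int
  unify Bool ~ Bool
z : c
\z._ : c -> c
  unify c -> c ~ Bool -> d
  unify c ~ Bool
  unify Bool ~ d
_ _ : Bool
  unify Bool ~ Bool
\v._ : f -> Bool
\u._ : e -> f -> Bool
  unify Int ~ Bool
  FAIL: mismatch Int ~ Bool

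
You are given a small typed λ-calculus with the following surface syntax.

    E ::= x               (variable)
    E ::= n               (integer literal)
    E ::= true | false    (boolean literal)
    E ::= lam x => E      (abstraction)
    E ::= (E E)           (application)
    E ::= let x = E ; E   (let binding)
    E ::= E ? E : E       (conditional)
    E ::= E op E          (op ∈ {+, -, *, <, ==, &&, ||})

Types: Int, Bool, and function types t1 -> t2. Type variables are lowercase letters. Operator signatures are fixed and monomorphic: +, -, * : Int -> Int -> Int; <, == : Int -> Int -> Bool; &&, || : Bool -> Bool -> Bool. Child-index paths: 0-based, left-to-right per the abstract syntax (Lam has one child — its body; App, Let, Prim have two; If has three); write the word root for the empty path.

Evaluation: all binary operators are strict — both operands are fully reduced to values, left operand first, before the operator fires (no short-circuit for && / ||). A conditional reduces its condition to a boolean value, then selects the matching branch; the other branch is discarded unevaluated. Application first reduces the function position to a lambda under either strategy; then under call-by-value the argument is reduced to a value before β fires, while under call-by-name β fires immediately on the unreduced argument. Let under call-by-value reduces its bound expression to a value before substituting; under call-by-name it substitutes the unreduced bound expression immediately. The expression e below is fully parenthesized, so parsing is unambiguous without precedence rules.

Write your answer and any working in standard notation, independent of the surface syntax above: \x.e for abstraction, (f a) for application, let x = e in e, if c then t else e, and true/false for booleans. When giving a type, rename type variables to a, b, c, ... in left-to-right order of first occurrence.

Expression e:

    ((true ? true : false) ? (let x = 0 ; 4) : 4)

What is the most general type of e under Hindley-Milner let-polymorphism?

Answer: Int

Working:
  unify Bool ~ Bool
  unify Bool ~ Bool
  unify Bool ~ Bool
let x : Int
  unify Int ~ Int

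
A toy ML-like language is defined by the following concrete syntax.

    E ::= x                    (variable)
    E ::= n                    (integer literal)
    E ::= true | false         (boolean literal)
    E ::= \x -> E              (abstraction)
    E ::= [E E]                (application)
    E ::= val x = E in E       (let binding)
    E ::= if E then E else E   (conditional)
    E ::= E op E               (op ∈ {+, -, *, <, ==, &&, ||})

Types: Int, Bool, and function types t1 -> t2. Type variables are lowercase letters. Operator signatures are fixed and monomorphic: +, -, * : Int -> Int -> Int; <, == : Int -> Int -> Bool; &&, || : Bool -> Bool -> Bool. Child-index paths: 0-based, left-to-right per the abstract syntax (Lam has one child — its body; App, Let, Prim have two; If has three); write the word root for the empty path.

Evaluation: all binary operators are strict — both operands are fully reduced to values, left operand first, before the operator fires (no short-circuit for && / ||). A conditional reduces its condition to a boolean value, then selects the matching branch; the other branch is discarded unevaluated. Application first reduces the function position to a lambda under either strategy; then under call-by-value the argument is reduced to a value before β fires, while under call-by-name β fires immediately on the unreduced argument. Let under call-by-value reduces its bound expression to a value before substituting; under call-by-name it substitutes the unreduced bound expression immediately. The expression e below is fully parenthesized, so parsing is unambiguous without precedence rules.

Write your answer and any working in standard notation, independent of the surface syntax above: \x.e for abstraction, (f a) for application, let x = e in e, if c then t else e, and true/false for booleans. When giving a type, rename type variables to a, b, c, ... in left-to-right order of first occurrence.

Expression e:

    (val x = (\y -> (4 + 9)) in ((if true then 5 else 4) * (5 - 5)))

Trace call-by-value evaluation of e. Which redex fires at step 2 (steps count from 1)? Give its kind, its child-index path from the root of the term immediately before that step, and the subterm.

Answer: if at 0 : (if true then 5 else 4)

Trace:
step 0: (let x = (\y.(4 + 9)) in ((if true then 5 else 4) * (5 - 5)))
step 1: [let@root] ((if true then 5 else 4) * (5 - 5))
step 2: [if@0] (5 * (5 - 5))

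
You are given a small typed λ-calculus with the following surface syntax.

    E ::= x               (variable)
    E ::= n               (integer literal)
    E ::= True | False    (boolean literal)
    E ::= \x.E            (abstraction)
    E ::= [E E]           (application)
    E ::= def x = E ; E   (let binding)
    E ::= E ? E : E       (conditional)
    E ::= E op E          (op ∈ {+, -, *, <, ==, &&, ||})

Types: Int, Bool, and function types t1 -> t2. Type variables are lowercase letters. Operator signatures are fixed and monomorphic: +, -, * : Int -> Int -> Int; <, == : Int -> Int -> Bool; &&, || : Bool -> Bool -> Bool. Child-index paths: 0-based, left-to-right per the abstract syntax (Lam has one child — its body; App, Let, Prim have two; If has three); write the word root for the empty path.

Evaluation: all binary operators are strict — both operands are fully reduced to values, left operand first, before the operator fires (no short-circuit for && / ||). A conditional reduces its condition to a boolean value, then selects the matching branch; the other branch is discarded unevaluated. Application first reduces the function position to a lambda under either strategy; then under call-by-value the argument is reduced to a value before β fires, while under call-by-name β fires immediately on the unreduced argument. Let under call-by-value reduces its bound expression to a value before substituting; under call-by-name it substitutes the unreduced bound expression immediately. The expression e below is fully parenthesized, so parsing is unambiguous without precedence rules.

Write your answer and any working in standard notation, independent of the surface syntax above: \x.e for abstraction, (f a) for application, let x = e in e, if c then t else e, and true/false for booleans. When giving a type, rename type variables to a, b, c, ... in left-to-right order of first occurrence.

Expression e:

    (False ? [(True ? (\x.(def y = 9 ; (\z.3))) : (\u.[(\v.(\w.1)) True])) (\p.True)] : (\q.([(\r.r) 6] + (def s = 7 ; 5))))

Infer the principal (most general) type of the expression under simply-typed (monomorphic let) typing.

Derivation:
  unify Bool ~ Bool
  unify Bool ~ Bool
let y : Int
\z._ : b -> Int
\x._ : a -> b -> Int
\w._ : e -> Int
\v._ : d -> e -> Int
  unify d -> e -> Int ~ Bool -> f
  unify d ~ Bool
  unify e -> Int ~ f
_ _ : e -> Int
\u._ : c -> e -> Int
  unify a -> b -> Int ~ c -> e -> Int
  unify a ~ c
  unify b -> Int ~ e -> Int
  unify b ~ e
  unify Int ~ Int
\p._ : g -> Bool
  unify c -> e -> Int ~ (g -> Bool) -> h
  unify c ~ g -> Bool
  unify e -> Int ~ h
_ _ : e -> Int
r : j
\r._ : j -> j
  unify j -> j ~ Int -> k
  unify j ~ Int
  unify Int ~ k
_ _ : Int
  unify Int ~ Int
let s : Int
  unify Int ~ Int
\q._ : i -> Int
  unify e -> Int ~ i -> Int
  unify e ~ i
  unify Int ~ Int

Answer: a -> Int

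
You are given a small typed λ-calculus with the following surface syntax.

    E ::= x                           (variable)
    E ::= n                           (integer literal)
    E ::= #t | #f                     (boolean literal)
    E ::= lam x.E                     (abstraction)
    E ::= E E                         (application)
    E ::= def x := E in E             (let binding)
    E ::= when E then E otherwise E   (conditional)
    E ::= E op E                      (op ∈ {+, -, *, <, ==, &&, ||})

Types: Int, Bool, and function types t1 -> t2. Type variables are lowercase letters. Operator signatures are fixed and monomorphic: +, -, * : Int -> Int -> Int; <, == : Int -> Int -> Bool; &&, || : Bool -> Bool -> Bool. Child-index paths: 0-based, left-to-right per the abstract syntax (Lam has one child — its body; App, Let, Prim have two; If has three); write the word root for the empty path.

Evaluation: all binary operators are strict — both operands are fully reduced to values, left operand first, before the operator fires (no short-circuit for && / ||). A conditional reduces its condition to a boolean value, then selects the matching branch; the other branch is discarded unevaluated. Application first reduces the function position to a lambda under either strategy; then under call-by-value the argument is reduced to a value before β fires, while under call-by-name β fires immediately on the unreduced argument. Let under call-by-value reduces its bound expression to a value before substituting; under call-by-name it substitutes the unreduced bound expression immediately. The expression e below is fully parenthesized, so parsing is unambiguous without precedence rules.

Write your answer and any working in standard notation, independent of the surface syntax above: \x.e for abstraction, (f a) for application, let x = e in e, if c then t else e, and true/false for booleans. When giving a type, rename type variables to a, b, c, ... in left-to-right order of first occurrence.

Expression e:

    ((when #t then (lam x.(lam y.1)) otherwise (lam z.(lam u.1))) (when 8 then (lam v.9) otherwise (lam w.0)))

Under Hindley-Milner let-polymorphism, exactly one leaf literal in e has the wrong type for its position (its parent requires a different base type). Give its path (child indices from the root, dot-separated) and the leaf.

Derivation:
  unify Bool ~ Bool
\y._ : b -> Int
\x._ : a -> b -> Int
\u._ : d -> Int
\z._ : c -> d -> Int
  unify a -> b -> Int ~ c -> d -> Int
  unify a ~ c
  unify b -> Int ~ d -> Int
  unify b ~ d
  unify Int ~ Int
  unify Int ~ Bool
  FAIL: mismatch Int ~ Bool

Answer: 1.0 : 8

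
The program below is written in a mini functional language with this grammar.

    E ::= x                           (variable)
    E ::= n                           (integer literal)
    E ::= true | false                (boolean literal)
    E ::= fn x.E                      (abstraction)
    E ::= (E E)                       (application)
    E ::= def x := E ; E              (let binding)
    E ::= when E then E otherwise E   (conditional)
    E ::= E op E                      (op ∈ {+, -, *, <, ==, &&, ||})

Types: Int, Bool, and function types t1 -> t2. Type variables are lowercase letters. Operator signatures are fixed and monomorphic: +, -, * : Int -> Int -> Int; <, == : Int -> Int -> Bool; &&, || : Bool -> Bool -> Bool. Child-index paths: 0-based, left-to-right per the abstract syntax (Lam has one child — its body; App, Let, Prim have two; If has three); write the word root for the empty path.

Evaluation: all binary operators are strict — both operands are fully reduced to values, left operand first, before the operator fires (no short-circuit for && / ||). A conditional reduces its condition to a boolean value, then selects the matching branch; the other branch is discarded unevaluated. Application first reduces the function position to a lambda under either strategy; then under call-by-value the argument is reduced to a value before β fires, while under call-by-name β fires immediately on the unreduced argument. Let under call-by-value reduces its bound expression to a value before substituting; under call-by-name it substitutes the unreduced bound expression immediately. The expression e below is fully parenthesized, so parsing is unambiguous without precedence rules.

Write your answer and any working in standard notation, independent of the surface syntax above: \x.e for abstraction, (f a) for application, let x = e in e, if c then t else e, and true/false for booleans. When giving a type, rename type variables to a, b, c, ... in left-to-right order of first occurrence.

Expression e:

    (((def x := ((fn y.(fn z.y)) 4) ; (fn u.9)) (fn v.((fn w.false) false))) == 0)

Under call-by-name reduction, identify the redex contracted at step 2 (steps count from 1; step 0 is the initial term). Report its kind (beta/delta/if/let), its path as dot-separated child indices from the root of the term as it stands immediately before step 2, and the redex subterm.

Answer: beta at 0 : ((\u.9) (\v.((\w.false) false)))

Working:
step 0: (((let x = ((\y.(\z.y)) 4) in (\u.9)) (\v.((\w.false) false))) == 0)
step 1: [let@0.0] (((\u.9) (\v.((\w.false) false))) == 0)
step 2: [beta@0] (9 == 0)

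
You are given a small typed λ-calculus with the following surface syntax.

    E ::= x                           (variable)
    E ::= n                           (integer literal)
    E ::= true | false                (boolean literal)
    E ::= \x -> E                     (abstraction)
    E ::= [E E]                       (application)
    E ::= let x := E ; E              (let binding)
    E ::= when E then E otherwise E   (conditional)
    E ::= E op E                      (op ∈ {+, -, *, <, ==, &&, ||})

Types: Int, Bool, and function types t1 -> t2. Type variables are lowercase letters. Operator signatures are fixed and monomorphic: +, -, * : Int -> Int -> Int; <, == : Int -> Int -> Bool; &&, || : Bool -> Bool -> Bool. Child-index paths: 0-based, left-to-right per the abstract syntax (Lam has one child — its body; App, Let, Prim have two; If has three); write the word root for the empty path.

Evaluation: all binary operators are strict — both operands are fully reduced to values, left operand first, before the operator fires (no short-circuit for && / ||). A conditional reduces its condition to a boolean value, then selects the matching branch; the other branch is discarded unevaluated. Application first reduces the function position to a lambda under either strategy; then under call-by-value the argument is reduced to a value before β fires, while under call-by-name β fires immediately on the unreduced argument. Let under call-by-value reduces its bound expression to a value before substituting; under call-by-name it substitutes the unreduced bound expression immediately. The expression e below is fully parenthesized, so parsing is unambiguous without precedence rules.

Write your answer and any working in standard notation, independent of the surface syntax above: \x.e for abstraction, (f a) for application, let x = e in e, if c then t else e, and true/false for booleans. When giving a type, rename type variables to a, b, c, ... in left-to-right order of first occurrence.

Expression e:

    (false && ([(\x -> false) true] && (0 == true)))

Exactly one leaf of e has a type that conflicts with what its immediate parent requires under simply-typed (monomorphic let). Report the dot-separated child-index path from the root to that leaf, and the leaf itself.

Trace:
  unify Bool ~ Bool
\x._ : a -> Bool
  unify a -> Bool ~ Bool -> b
  unify a ~ Bool
  unify Bool ~ b
_ _ : Bool
  unify Bool ~ Bool
  unify Int ~ Int
  unify Bool ~ Int
  FAIL: mismatch Bool ~ Int

Answer: 1.1.1 : true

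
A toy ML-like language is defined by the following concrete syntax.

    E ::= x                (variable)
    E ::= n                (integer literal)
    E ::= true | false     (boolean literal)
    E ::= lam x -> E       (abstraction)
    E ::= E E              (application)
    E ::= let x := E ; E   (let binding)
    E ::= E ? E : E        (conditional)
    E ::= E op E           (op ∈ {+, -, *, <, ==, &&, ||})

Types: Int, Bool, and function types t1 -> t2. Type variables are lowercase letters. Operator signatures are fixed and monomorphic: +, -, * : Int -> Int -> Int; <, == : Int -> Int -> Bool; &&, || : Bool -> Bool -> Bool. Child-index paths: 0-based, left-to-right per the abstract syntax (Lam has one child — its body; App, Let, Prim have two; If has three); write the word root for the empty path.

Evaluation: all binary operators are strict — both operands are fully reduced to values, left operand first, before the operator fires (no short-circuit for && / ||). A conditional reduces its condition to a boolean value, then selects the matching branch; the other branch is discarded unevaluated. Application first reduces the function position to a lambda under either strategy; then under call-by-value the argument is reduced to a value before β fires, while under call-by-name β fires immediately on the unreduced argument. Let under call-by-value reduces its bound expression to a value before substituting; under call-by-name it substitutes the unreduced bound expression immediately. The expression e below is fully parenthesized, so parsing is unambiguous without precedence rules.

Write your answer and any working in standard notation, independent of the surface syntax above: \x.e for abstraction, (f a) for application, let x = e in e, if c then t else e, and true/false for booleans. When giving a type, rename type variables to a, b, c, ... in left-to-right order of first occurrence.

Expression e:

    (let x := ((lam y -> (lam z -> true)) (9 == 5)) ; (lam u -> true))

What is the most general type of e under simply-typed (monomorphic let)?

Trace:
\z._ : b -> Bool
\y._ : a -> b -> Bool
  unify Int ~ Int
  unify Int ~ Int
  unify a -> b -> Bool ~ Bool -> c
  unify a ~ Bool
  unify b -> Bool ~ c
_ _ : b -> Bool
let x : b -> Bool
\u._ : d -> Bool

Answer: a -> Bool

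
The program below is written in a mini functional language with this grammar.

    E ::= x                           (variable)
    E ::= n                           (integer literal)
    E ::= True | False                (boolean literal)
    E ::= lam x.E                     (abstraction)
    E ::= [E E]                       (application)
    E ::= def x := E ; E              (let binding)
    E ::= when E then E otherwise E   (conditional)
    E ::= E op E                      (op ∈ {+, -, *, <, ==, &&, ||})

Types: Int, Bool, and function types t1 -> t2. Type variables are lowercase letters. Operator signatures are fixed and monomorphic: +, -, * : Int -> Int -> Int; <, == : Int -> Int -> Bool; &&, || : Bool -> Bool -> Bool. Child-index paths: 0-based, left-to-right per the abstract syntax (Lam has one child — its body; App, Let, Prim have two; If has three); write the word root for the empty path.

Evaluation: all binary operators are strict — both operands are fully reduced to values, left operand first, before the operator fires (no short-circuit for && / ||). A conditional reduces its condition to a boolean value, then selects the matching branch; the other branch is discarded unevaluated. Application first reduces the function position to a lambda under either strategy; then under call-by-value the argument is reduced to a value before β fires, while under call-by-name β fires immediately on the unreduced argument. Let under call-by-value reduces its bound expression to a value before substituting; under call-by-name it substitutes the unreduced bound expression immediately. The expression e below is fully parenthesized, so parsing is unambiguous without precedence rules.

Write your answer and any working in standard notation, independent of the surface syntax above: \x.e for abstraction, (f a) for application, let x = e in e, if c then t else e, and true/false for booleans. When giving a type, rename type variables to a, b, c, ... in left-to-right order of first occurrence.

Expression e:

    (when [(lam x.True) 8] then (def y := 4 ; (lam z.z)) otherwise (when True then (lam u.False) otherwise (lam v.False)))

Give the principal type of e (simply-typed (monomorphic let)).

Answer: Bool -> Bool

Trace:
\x._ : a -> Bool
  unify a -> Bool ~ Int -> b
  unify a ~ Int
  unify Bool ~ b
_ _ : Bool
  unify Bool ~ Bool
let y : Int
z : c
\z._ : c -> c
  unify Bool ~ Bool
\u._ : d -> Bool
\v._ : e -> Bool
  unify d -> Bool ~ e -> Bool
  unify d ~ e
  unify Bool ~ Bool
  unify c -> c ~ e -> Bool
  unify c ~ e
  unify e ~ Bool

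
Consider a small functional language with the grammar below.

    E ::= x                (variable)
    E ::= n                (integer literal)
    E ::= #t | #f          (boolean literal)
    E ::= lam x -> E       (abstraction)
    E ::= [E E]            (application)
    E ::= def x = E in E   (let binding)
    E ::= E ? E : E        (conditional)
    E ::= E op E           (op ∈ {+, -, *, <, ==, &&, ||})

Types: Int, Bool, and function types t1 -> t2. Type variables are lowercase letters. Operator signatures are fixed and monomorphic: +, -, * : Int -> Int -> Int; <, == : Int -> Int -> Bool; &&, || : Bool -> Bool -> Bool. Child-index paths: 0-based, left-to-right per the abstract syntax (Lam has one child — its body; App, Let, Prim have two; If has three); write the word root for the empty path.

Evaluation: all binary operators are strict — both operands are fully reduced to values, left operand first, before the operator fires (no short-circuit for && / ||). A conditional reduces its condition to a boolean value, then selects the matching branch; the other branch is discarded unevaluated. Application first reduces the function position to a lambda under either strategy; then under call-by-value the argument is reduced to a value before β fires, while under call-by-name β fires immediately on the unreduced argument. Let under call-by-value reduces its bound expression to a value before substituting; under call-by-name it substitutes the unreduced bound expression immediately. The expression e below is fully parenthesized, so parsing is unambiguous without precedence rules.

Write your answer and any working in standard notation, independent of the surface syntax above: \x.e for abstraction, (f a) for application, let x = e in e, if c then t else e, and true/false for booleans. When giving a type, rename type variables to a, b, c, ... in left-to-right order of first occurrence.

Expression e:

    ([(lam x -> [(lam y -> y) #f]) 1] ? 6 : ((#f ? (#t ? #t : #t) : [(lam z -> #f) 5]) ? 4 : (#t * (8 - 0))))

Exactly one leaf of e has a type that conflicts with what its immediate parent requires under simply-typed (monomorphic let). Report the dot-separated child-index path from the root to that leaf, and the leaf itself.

Answer: 2.2.0 : true

Working:
y : b
\y._ : b -> b
  unify b -> b ~ Bool -> c
  unify b ~ Bool
  unify Bool ~ c
_ _ : Bool
\x._ : a -> Bool
  unify a -> Bool ~ Int -> d
  unify a ~ Int
  unify Bool ~ d
_ _ : Bool
  unify Bool ~ Bool
  unify Bool ~ Bool
  unify Bool ~ Bool
  unify Bool ~ Bool
\z._ : e -> Bool
  unify e -> Bool ~ Int -> f
  unify e ~ Int
  unify Bool ~ f
_ _ : Bool
  unify Bool ~ Bool
  unify Bool ~ Bool
  unify Bool ~ Int
  FAIL: mismatch Bool ~ Int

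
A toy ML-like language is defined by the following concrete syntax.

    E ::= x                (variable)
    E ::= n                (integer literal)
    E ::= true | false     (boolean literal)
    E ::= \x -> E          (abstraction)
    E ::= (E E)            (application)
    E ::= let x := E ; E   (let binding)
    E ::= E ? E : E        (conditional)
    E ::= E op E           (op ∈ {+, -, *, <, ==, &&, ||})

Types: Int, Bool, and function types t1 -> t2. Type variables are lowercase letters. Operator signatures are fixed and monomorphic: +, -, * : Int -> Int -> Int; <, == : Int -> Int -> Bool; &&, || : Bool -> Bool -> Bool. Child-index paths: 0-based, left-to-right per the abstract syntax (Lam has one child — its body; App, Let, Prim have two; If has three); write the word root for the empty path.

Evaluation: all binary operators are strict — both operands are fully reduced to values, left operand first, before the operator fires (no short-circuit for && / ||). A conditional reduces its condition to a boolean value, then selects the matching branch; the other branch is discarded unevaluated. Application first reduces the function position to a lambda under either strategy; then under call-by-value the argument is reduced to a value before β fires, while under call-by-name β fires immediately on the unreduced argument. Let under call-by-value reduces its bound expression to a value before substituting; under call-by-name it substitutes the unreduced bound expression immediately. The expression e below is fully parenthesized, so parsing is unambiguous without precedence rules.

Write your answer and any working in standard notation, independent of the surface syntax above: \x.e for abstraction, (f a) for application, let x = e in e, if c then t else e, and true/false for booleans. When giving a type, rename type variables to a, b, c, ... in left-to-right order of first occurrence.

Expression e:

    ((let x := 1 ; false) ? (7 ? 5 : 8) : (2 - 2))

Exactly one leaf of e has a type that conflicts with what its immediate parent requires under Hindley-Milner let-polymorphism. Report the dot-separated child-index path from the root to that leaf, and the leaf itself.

Working:
let x : Int
  unify Bool ~ Bool
  unify Int ~ Bool
  FAIL: mismatch Int ~ Bool

Answer: 1.0 : 7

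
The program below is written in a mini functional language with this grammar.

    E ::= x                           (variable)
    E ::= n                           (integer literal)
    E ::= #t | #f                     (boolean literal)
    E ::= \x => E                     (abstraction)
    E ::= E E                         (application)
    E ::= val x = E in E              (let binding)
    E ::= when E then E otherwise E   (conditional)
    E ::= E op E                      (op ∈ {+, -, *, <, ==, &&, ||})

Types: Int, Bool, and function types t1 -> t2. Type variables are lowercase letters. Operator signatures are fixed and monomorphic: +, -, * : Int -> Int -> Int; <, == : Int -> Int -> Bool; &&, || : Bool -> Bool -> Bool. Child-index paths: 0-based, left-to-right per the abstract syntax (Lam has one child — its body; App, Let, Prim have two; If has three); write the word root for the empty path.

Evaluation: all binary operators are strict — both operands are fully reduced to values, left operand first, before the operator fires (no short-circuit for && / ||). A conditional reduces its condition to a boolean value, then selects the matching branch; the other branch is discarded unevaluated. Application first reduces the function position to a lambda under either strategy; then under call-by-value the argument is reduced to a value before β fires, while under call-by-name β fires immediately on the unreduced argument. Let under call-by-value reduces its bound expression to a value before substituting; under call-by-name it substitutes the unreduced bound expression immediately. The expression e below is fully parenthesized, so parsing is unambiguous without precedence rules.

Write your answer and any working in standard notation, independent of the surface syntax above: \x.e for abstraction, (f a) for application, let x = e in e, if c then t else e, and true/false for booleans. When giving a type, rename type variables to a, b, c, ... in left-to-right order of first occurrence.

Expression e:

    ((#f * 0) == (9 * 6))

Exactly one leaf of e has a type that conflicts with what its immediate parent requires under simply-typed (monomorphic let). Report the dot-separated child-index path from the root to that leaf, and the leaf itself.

Derivation:
  unify Bool ~ Int
  FAIL: mismatch Bool ~ Int

Answer: 0.0 : false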